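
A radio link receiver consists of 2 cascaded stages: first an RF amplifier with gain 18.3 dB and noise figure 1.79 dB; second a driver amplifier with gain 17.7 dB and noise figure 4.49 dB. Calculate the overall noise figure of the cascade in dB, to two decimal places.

1.87 dB

Convert to linear (a loss of L dB is a gain of −L dB): F_i = 10^(NF_i/10), G_i = 10^(G_i,dB/10)
  Stage 1: F_1 = 10^(1.79/10) = 1.510, G_1 = 10^(18.3/10) = 67.61
  Stage 2: F_2 = 10^(4.49/10) = 2.812, G_2 = 10^(17.7/10) = 58.88
Friis cascade:
  F = 1.510 + (2.812 − 1)/67.61 = 1.537
NF = 10 log₁₀(1.537) = 1.87 dB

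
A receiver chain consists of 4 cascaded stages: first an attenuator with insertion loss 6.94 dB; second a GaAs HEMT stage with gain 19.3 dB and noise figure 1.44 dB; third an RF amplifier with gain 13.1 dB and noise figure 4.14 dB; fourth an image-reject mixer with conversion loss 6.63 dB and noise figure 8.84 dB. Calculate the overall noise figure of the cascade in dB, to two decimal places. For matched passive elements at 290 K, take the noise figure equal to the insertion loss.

Convert to linear (a loss of L dB is a gain of −L dB): F_i = 10^(NF_i/10), G_i = 10^(G_i,dB/10)
  Stage 1: F_1 = 10^(6.94/10) = 4.943, G_1 = 10^(−6.94/10) = 0.2023
  Stage 2: F_2 = 10^(1.44/10) = 1.393, G_2 = 10^(19.3/10) = 85.11
  Stage 3: F_3 = 10^(4.14/10) = 2.594, G_3 = 10^(13.1/10) = 20.42
  Stage 4: F_4 = 10^(8.84/10) = 7.656, G_4 = 10^(−6.63/10) = 0.2173
Friis cascade:
  F = 4.943 + (1.393 − 1)/0.2023 + (2.594 − 1)/17.22 + (7.656 − 1)/351.6 = 6.998
NF = 10 log₁₀(6.998) = 8.45 dB

8.45 dB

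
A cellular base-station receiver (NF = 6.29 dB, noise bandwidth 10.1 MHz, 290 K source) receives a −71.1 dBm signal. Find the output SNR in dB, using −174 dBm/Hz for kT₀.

Noise floor: N = −174 + 10 log₁₀(B) + NF
10 log₁₀(1.01×10⁷) = 70.04 dB
N = −174 + 70.04 + 6.29 = −97.67 dBm
SNR = P_sig − N = −71.1 − (−97.67) = 26.57 dB → 26.6 dB

26.6 dB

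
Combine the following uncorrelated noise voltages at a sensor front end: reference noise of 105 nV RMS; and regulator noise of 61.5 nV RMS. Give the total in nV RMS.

122 nV

Uncorrelated sources add in power (mean-square): V_tot = √(ΣV_i²)
V_tot = √[(1.05×10⁻⁷)² + (6.15×10⁻⁸)²] = 1.22×10⁻⁷ V = 122 nV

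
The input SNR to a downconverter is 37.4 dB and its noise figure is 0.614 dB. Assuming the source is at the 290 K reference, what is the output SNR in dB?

By definition F = SNR_in/SNR_out, so in dB: SNR_out = SNR_in − NF
SNR_out = 37.4 − 0.614 = 36.786 dB

36.786 dB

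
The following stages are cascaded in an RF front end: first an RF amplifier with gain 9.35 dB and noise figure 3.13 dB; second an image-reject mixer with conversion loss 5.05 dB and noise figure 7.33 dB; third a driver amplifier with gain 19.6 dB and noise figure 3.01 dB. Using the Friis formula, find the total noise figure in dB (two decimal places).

4.68 dB

Convert to linear (a loss of L dB is a gain of −L dB): F_i = 10^(NF_i/10), G_i = 10^(G_i,dB/10)
  Stage 1: F_1 = 10^(3.13/10) = 2.056, G_1 = 10^(9.35/10) = 8.610
  Stage 2: F_2 = 10^(7.33/10) = 5.408, G_2 = 10^(−5.05/10) = 0.3126
  Stage 3: F_3 = 10^(3.01/10) = 2.000, G_3 = 10^(19.6/10) = 91.20
Friis cascade:
  F = 2.056 + (5.408 − 1)/8.610 + (2.000 − 1)/2.692 = 2.939
NF = 10 log₁₀(2.939) = 4.68 dB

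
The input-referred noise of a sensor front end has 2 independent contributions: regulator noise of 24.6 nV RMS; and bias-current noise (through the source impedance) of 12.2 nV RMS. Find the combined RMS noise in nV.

Uncorrelated sources add in power (mean-square): V_tot = √(ΣV_i²)
V_tot = √[(2.46×10⁻⁸)² + (1.22×10⁻⁸)²] = 2.75×10⁻⁸ V = 27.5 nV

27.5 nV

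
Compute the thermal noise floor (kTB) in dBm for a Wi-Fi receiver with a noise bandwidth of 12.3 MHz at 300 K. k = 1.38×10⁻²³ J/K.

−102.9 dBm

P_n = kTB = 1.38×10⁻²³ × 300 × 1.23×10⁷ = 5.09×10⁻¹⁴ W
In dBm: 10 log₁₀(5.09×10⁻¹⁴ / 10⁻³) = −102.9 dBm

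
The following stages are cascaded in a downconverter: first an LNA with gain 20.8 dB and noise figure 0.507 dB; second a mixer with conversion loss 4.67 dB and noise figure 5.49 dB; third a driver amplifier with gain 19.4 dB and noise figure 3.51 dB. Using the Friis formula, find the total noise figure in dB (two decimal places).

0.70 dB

Convert to linear (a loss of L dB is a gain of −L dB): F_i = 10^(NF_i/10), G_i = 10^(G_i,dB/10)
  Stage 1: F_1 = 10^(0.507/10) = 1.124, G_1 = 10^(20.8/10) = 120.2
  Stage 2: F_2 = 10^(5.49/10) = 3.540, G_2 = 10^(−4.67/10) = 0.3412
  Stage 3: F_3 = 10^(3.51/10) = 2.244, G_3 = 10^(19.4/10) = 87.10
Friis cascade:
  F = 1.124 + (3.540 − 1)/120.2 + (2.244 − 1)/41.02 = 1.175
NF = 10 log₁₀(1.175) = 0.70 dB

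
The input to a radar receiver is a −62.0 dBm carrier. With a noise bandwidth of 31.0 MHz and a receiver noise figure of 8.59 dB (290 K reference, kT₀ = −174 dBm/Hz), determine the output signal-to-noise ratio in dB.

28.5 dB

Noise floor: N = −174 + 10 log₁₀(B) + NF
10 log₁₀(3.10×10⁷) = 74.91 dB
N = −174 + 74.91 + 8.59 = −90.50 dBm
SNR = P_sig − N = −62.0 − (−90.50) = 28.50 dB → 28.5 dB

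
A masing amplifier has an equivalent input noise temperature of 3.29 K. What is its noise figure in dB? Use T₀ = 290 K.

F = 1 + T_e/T₀ = 1 + 3.29/290 = 1.01134
NF = 10 log₁₀(1.01134) = 0.049 dB

0.049 dB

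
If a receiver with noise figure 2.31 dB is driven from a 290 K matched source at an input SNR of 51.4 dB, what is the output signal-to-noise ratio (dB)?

49.09 dB

By definition F = SNR_in/SNR_out, so in dB: SNR_out = SNR_in − NF
SNR_out = 51.4 − 2.31 = 49.09 dB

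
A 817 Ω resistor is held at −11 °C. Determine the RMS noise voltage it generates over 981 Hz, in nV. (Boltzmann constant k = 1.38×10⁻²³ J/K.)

108 nV

T = −11 °C + 273.15 = 262.15 K
V_n = √(4kTRB)
4kTRB = 4 × 1.38×10⁻²³ × 262.15 × 8.17×10² × 9.81×10² = 1.16×10⁻¹⁴ V²
V_n = √(1.16×10⁻¹⁴) = 1.08×10⁻⁷ V = 108 nV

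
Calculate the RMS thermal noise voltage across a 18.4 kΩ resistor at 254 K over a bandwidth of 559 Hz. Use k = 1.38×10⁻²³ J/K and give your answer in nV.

V_n = √(4kTRB)
4kTRB = 4 × 1.38×10⁻²³ × 254 × 1.84×10⁴ × 5.59×10² = 1.44×10⁻¹³ V²
V_n = √(1.44×10⁻¹³) = 3.80×10⁻⁷ V = 380 nV

380 nV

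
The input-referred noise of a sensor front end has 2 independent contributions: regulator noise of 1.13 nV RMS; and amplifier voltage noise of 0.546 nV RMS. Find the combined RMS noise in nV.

Uncorrelated sources add in power (mean-square): V_tot = √(ΣV_i²)
V_tot = √[(1.13×10⁻⁹)² + (5.46×10⁻¹⁰)²] = 1.25×10⁻⁹ V = 1.25 nV

1.25 nV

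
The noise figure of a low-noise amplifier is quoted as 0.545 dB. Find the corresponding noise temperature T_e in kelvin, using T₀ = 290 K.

38.8 K

F = 10^(0.545/10) = 1.1337
T_e = (F − 1)·T₀ = (1.1337 − 1) × 290 = 38.8 K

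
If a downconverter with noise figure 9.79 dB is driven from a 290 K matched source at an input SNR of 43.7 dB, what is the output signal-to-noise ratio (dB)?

33.91 dB

By definition F = SNR_in/SNR_out, so in dB: SNR_out = SNR_in − NF
SNR_out = 43.7 − 9.79 = 33.91 dB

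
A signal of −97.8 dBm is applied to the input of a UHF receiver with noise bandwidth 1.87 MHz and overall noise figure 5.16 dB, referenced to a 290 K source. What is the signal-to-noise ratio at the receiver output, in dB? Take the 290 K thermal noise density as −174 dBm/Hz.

Noise floor: N = −174 + 10 log₁₀(B) + NF
10 log₁₀(1.87×10⁶) = 62.72 dB
N = −174 + 62.72 + 5.16 = −106.12 dBm
SNR = P_sig − N = −97.8 − (−106.12) = 8.32 dB → 8.3 dB

8.3 dB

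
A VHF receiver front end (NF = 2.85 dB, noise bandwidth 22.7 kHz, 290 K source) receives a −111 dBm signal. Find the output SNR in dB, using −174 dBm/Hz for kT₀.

Noise floor: N = −174 + 10 log₁₀(B) + NF
10 log₁₀(2.27×10⁴) = 43.56 dB
N = −174 + 43.56 + 2.85 = −127.59 dBm
SNR = P_sig − N = −111 − (−127.59) = 16.59 dB → 16.6 dB

16.6 dB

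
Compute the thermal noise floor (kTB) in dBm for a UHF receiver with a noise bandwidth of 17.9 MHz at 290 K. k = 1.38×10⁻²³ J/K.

−101.4 dBm

P_n = kTB = 1.38×10⁻²³ × 290 × 1.79×10⁷ = 7.16×10⁻¹⁴ W
In dBm: 10 log₁₀(7.16×10⁻¹⁴ / 10⁻³) = −101.4 dBm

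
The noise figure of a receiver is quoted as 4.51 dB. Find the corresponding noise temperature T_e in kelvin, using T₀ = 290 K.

529 K

F = 10^(4.51/10) = 2.82488
T_e = (F − 1)·T₀ = (2.82488 − 1) × 290 = 529 K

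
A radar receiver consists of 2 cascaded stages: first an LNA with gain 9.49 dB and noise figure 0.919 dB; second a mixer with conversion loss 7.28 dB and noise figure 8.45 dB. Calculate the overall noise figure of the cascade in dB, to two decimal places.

Convert to linear (a loss of L dB is a gain of −L dB): F_i = 10^(NF_i/10), G_i = 10^(G_i,dB/10)
  Stage 1: F_1 = 10^(0.919/10) = 1.236, G_1 = 10^(9.49/10) = 8.892
  Stage 2: F_2 = 10^(8.45/10) = 6.998, G_2 = 10^(−7.28/10) = 0.1871
Friis cascade:
  F = 1.236 + (6.998 − 1)/8.892 = 1.910
NF = 10 log₁₀(1.910) = 2.81 dB

2.81 dB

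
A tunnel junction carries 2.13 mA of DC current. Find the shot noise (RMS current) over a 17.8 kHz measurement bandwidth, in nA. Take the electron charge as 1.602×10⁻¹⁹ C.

3.49 nA

I_n = √(2qI·B)
2qI·B = 2 × 1.602×10⁻¹⁹ × 2.13×10⁻³ × 1.78×10⁴ = 1.21×10⁻¹⁷ A²
I_n = √(1.21×10⁻¹⁷) = 3.49×10⁻⁹ A = 3.49 nA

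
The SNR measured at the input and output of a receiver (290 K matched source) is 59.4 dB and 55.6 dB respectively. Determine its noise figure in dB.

NF (dB) = SNR_in(dB) − SNR_out(dB) when the source is at T₀
NF = 59.4 − 55.6 = 3.8 dB

3.8 dB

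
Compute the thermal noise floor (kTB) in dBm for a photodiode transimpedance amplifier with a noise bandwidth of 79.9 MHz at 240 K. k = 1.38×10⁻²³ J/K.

P_n = kTB = 1.38×10⁻²³ × 240 × 7.99×10⁷ = 2.65×10⁻¹³ W
In dBm: 10 log₁₀(2.65×10⁻¹³ / 10⁻³) = −95.8 dBm

−95.8 dBm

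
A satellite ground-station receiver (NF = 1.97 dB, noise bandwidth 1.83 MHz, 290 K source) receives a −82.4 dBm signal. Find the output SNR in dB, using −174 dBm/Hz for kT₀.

27.0 dB

Noise floor: N = −174 + 10 log₁₀(B) + NF
10 log₁₀(1.83×10⁶) = 62.62 dB
N = −174 + 62.62 + 1.97 = −109.41 dBm
SNR = P_sig − N = −82.4 − (−109.41) = 27.01 dB → 27.0 dB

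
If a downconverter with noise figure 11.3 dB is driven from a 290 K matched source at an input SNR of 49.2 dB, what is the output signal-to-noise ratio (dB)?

By definition F = SNR_in/SNR_out, so in dB: SNR_out = SNR_in − NF
SNR_out = 49.2 − 11.3 = 37.9 dB

37.9 dB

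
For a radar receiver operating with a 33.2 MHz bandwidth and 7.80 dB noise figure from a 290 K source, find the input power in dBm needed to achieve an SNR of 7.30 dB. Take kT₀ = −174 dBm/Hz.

−83.7 dBm

Sensitivity = −174 + 10 log₁₀(B) + NF + SNR_min
= −174 + 75.21 + 7.80 + 7.30
= −83.69 dBm → −83.7 dBm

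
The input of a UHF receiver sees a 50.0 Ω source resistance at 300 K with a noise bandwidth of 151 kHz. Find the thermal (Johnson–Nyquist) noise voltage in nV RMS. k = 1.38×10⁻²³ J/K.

354 nV

V_n = √(4kTRB)
4kTRB = 4 × 1.38×10⁻²³ × 300 × 5.00×10¹ × 1.51×10⁵ = 1.25×10⁻¹³ V²
V_n = √(1.25×10⁻¹³) = 3.54×10⁻⁷ V = 354 nV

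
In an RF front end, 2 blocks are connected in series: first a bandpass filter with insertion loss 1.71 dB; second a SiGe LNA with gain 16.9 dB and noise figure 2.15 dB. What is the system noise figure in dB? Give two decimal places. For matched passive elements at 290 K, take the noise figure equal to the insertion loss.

3.86 dB

Convert to linear (a loss of L dB is a gain of −L dB): F_i = 10^(NF_i/10), G_i = 10^(G_i,dB/10)
  Stage 1: F_1 = 10^(1.71/10) = 1.483, G_1 = 10^(−1.71/10) = 0.6745
  Stage 2: F_2 = 10^(2.15/10) = 1.641, G_2 = 10^(16.9/10) = 48.98
Friis cascade:
  F = 1.483 + (1.641 − 1)/0.6745 = 2.432
NF = 10 log₁₀(2.432) = 3.86 dB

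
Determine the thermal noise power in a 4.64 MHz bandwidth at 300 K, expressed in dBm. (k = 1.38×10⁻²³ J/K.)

P_n = kTB = 1.38×10⁻²³ × 300 × 4.64×10⁶ = 1.92×10⁻¹⁴ W
In dBm: 10 log₁₀(1.92×10⁻¹⁴ / 10⁻³) = −107.2 dBm

−107.2 dBm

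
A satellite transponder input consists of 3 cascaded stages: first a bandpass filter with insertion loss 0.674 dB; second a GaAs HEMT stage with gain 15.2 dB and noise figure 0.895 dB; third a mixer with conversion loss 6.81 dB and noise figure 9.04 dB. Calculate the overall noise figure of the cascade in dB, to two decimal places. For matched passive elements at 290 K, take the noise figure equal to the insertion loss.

2.26 dB

Convert to linear (a loss of L dB is a gain of −L dB): F_i = 10^(NF_i/10), G_i = 10^(G_i,dB/10)
  Stage 1: F_1 = 10^(0.674/10) = 1.168, G_1 = 10^(−0.674/10) = 0.8562
  Stage 2: F_2 = 10^(0.895/10) = 1.229, G_2 = 10^(15.2/10) = 33.11
  Stage 3: F_3 = 10^(9.04/10) = 8.017, G_3 = 10^(−6.81/10) = 0.2084
Friis cascade:
  F = 1.168 + (1.229 − 1)/0.8562 + (8.017 − 1)/28.35 = 1.683
NF = 10 log₁₀(1.683) = 2.26 dB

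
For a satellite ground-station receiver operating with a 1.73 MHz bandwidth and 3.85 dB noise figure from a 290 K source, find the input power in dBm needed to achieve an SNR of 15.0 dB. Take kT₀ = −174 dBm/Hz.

−92.8 dBm

Sensitivity = −174 + 10 log₁₀(B) + NF + SNR_min
= −174 + 62.38 + 3.85 + 15.0
= −92.77 dBm → −92.8 dBm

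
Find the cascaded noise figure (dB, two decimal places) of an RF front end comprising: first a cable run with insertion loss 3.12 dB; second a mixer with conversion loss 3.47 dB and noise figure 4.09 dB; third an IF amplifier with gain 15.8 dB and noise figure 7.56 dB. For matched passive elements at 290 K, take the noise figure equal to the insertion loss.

Convert to linear (a loss of L dB is a gain of −L dB): F_i = 10^(NF_i/10), G_i = 10^(G_i,dB/10)
  Stage 1: F_1 = 10^(3.12/10) = 2.051, G_1 = 10^(−3.12/10) = 0.4875
  Stage 2: F_2 = 10^(4.09/10) = 2.564, G_2 = 10^(−3.47/10) = 0.4498
  Stage 3: F_3 = 10^(7.56/10) = 5.702, G_3 = 10^(15.8/10) = 38.02
Friis cascade:
  F = 2.051 + (2.564 − 1)/0.4875 + (5.702 − 1)/0.2193 = 26.70
NF = 10 log₁₀(26.70) = 14.27 dB

14.27 dB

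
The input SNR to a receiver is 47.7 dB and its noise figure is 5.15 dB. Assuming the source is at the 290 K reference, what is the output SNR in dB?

By definition F = SNR_in/SNR_out, so in dB: SNR_out = SNR_in − NF
SNR_out = 47.7 − 5.15 = 42.55 dB

42.55 dB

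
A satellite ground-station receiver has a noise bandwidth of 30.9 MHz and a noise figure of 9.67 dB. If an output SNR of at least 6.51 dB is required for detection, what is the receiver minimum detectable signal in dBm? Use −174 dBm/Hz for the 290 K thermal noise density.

−82.9 dBm

Sensitivity = −174 + 10 log₁₀(B) + NF + SNR_min
= −174 + 74.9 + 9.67 + 6.51
= −82.92 dBm → −82.9 dBm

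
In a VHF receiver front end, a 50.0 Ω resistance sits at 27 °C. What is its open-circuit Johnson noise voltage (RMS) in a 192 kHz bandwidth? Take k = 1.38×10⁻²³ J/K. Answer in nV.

399 nV

T = 27 °C + 273.15 = 300.15 K
V_n = √(4kTRB)
4kTRB = 4 × 1.38×10⁻²³ × 300.15 × 5.00×10¹ × 1.92×10⁵ = 1.59×10⁻¹³ V²
V_n = √(1.59×10⁻¹³) = 3.99×10⁻⁷ V = 399 nV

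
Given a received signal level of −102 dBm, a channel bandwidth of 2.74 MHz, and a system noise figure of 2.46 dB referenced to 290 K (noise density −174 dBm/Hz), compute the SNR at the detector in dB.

Noise floor: N = −174 + 10 log₁₀(B) + NF
10 log₁₀(2.74×10⁶) = 64.38 dB
N = −174 + 64.38 + 2.46 = −107.16 dBm
SNR = P_sig − N = −102 − (−107.16) = 5.16 dB → 5.2 dB

5.2 dB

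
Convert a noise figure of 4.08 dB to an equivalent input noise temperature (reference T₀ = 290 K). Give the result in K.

452 K

F = 10^(4.08/10) = 2.55859
T_e = (F − 1)·T₀ = (2.55859 − 1) × 290 = 452 K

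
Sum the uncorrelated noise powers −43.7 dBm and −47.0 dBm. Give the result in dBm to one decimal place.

−42.0 dBm

Convert to linear, add, convert back:
P₁ = 4.27×10⁻⁸ W, P₂ = 2.00×10⁻⁸ W
P_tot = 6.26×10⁻⁸ W → 10 log₁₀(P_tot / 10⁻³) = −42.0 dBm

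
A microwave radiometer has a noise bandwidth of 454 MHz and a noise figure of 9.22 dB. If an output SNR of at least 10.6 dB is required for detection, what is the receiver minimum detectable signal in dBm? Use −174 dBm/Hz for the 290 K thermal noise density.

−67.6 dBm

Sensitivity = −174 + 10 log₁₀(B) + NF + SNR_min
= −174 + 86.57 + 9.22 + 10.6
= −67.61 dBm → −67.6 dBm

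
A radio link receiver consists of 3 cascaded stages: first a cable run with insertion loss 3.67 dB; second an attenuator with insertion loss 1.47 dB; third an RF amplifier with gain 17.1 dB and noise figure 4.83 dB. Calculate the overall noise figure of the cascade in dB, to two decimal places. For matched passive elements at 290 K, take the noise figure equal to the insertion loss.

9.97 dB

Convert to linear (a loss of L dB is a gain of −L dB): F_i = 10^(NF_i/10), G_i = 10^(G_i,dB/10)
  Stage 1: F_1 = 10^(3.67/10) = 2.328, G_1 = 10^(−3.67/10) = 0.4295
  Stage 2: F_2 = 10^(1.47/10) = 1.403, G_2 = 10^(−1.47/10) = 0.7129
  Stage 3: F_3 = 10^(4.83/10) = 3.041, G_3 = 10^(17.1/10) = 51.29
Friis cascade:
  F = 2.328 + (1.403 − 1)/0.4295 + (3.041 − 1)/0.3062 = 9.931
NF = 10 log₁₀(9.931) = 9.97 dB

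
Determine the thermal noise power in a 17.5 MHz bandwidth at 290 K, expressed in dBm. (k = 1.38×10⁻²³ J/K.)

P_n = kTB = 1.38×10⁻²³ × 290 × 1.75×10⁷ = 7.00×10⁻¹⁴ W
In dBm: 10 log₁₀(7.00×10⁻¹⁴ / 10⁻³) = −101.5 dBm

−101.5 dBm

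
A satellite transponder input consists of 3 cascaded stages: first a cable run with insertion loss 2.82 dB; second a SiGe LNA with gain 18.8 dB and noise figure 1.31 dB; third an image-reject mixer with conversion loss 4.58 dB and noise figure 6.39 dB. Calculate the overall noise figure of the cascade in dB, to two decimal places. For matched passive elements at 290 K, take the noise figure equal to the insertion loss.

Convert to linear (a loss of L dB is a gain of −L dB): F_i = 10^(NF_i/10), G_i = 10^(G_i,dB/10)
  Stage 1: F_1 = 10^(2.82/10) = 1.914, G_1 = 10^(−2.82/10) = 0.5224
  Stage 2: F_2 = 10^(1.31/10) = 1.352, G_2 = 10^(18.8/10) = 75.86
  Stage 3: F_3 = 10^(6.39/10) = 4.355, G_3 = 10^(−4.58/10) = 0.3483
Friis cascade:
  F = 1.914 + (1.352 − 1)/0.5224 + (4.355 − 1)/39.63 = 2.673
NF = 10 log₁₀(2.673) = 4.27 dB

4.27 dB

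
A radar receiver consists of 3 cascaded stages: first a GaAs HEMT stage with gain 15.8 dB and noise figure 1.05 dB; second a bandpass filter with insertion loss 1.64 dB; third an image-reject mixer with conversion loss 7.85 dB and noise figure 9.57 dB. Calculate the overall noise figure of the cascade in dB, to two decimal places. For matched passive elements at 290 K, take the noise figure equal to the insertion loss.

Convert to linear (a loss of L dB is a gain of −L dB): F_i = 10^(NF_i/10), G_i = 10^(G_i,dB/10)
  Stage 1: F_1 = 10^(1.05/10) = 1.274, G_1 = 10^(15.8/10) = 38.02
  Stage 2: F_2 = 10^(1.64/10) = 1.459, G_2 = 10^(−1.64/10) = 0.6855
  Stage 3: F_3 = 10^(9.57/10) = 9.057, G_3 = 10^(−7.85/10) = 0.1641
Friis cascade:
  F = 1.274 + (1.459 − 1)/38.02 + (9.057 − 1)/26.06 = 1.595
NF = 10 log₁₀(1.595) = 2.03 dB

2.03 dB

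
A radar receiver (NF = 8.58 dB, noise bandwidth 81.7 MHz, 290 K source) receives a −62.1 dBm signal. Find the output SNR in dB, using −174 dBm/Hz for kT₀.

24.2 dB

Noise floor: N = −174 + 10 log₁₀(B) + NF
10 log₁₀(8.17×10⁷) = 79.12 dB
N = −174 + 79.12 + 8.58 = −86.30 dBm
SNR = P_sig − N = −62.1 − (−86.30) = 24.20 dB → 24.2 dB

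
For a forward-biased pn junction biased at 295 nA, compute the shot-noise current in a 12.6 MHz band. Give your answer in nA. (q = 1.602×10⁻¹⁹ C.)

I_n = √(2qI·B)
2qI·B = 2 × 1.602×10⁻¹⁹ × 2.95×10⁻⁷ × 1.26×10⁷ = 1.19×10⁻¹⁸ A²
I_n = √(1.19×10⁻¹⁸) = 1.09×10⁻⁹ A = 1.09 nA

1.09 nA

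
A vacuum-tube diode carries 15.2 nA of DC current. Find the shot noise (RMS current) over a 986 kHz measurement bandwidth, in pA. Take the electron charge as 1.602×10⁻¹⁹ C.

I_n = √(2qI·B)
2qI·B = 2 × 1.602×10⁻¹⁹ × 1.52×10⁻⁸ × 9.86×10⁵ = 4.80×10⁻²¹ A²
I_n = √(4.80×10⁻²¹) = 6.93×10⁻¹¹ A = 69.3 pA

69.3 pA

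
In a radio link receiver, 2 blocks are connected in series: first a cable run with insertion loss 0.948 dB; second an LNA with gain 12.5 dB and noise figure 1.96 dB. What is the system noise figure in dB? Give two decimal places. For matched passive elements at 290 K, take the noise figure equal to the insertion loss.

Convert to linear (a loss of L dB is a gain of −L dB): F_i = 10^(NF_i/10), G_i = 10^(G_i,dB/10)
  Stage 1: F_1 = 10^(0.948/10) = 1.244, G_1 = 10^(−0.948/10) = 0.8039
  Stage 2: F_2 = 10^(1.96/10) = 1.570, G_2 = 10^(12.5/10) = 17.78
Friis cascade:
  F = 1.244 + (1.570 − 1)/0.8039 = 1.953
NF = 10 log₁₀(1.953) = 2.91 dB

2.91 dB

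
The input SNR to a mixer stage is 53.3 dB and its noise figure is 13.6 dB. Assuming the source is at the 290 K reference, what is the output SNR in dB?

By definition F = SNR_in/SNR_out, so in dB: SNR_out = SNR_in − NF
SNR_out = 53.3 − 13.6 = 39.7 dB

39.7 dB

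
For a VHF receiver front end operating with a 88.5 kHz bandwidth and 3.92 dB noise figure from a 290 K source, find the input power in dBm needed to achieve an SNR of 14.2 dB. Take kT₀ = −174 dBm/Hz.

Sensitivity = −174 + 10 log₁₀(B) + NF + SNR_min
= −174 + 49.47 + 3.92 + 14.2
= −106.41 dBm → −106.4 dBm

−106.4 dBm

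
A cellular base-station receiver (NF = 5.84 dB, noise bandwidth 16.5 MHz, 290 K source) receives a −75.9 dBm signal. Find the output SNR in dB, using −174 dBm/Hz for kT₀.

20.1 dB

Noise floor: N = −174 + 10 log₁₀(B) + NF
10 log₁₀(1.65×10⁷) = 72.17 dB
N = −174 + 72.17 + 5.84 = −95.99 dBm
SNR = P_sig − N = −75.9 − (−95.99) = 20.09 dB → 20.1 dB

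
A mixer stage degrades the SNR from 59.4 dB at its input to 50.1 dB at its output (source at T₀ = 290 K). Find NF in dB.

NF (dB) = SNR_in(dB) − SNR_out(dB) when the source is at T₀
NF = 59.4 − 50.1 = 9.3 dB

9.3 dB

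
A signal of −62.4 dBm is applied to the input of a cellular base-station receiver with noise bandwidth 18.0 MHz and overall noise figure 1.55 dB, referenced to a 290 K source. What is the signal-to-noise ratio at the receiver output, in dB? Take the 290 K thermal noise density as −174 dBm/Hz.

37.5 dB

Noise floor: N = −174 + 10 log₁₀(B) + NF
10 log₁₀(1.80×10⁷) = 72.55 dB
N = −174 + 72.55 + 1.55 = −99.90 dBm
SNR = P_sig − N = −62.4 − (−99.90) = 37.50 dB → 37.5 dB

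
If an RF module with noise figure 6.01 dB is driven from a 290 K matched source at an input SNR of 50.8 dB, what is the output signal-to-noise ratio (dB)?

By definition F = SNR_in/SNR_out, so in dB: SNR_out = SNR_in − NF
SNR_out = 50.8 − 6.01 = 44.79 dB

44.79 dB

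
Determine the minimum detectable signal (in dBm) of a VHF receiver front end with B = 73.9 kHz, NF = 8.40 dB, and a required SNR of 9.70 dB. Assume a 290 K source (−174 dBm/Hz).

−107.2 dBm

Sensitivity = −174 + 10 log₁₀(B) + NF + SNR_min
= −174 + 48.69 + 8.40 + 9.70
= −107.21 dBm → −107.2 dBm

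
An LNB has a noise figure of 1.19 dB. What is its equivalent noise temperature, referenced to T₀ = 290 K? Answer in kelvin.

F = 10^(1.19/10) = 1.31522
T_e = (F − 1)·T₀ = (1.31522 − 1) × 290 = 91.4 K

91.4 K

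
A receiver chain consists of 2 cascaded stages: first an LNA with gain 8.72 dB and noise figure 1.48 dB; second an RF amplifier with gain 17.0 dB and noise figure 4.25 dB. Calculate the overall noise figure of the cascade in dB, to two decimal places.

2.12 dB

Convert to linear (a loss of L dB is a gain of −L dB): F_i = 10^(NF_i/10), G_i = 10^(G_i,dB/10)
  Stage 1: F_1 = 10^(1.48/10) = 1.406, G_1 = 10^(8.72/10) = 7.447
  Stage 2: F_2 = 10^(4.25/10) = 2.661, G_2 = 10^(17.0/10) = 50.12
Friis cascade:
  F = 1.406 + (2.661 − 1)/7.447 = 1.629
NF = 10 log₁₀(1.629) = 2.12 dB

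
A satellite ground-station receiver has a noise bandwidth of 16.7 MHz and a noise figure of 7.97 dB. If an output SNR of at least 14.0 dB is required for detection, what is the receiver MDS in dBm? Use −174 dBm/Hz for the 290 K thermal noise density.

Sensitivity = −174 + 10 log₁₀(B) + NF + SNR_min
= −174 + 72.23 + 7.97 + 14.0
= −79.80 dBm → −79.8 dBm

−79.8 dBm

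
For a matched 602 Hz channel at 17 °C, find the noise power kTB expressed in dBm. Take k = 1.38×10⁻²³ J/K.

T = 17 °C + 273.15 = 290.15 K
P_n = kTB = 1.38×10⁻²³ × 290.15 × 6.02×10² = 2.41×10⁻¹⁸ W
In dBm: 10 log₁₀(2.41×10⁻¹⁸ / 10⁻³) = −146.2 dBm

−146.2 dBm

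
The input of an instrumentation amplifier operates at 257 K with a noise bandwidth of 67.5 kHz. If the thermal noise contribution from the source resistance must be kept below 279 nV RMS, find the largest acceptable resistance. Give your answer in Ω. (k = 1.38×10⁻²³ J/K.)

Johnson–Nyquist: V_n = √(4kTRB) ⇒ R = V_n² / (4kTB)
4kTB = 4 × 1.38×10⁻²³ × 257 × 6.75×10⁴ = 9.58×10⁻¹⁶
R = (2.79×10⁻⁷)² / 9.58×10⁻¹⁶ = 8.13×10¹ Ω = 81.3 Ω

81.3 Ω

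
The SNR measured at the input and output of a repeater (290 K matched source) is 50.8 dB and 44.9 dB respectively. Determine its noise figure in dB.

5.9 dB

NF (dB) = SNR_in(dB) − SNR_out(dB) when the source is at T₀
NF = 50.8 − 44.9 = 5.9 dB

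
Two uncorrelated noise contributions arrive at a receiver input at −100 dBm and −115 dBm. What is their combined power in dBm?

Convert to linear, add, convert back:
P₁ = 1.00×10⁻¹³ W, P₂ = 3.16×10⁻¹⁵ W
P_tot = 1.03×10⁻¹³ W → 10 log₁₀(P_tot / 10⁻³) = −99.9 dBm

−99.9 dBm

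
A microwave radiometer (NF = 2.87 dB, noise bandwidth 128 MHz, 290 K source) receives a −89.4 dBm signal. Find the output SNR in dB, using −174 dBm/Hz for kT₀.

0.7 dB

Noise floor: N = −174 + 10 log₁₀(B) + NF
10 log₁₀(1.28×10⁸) = 81.07 dB
N = −174 + 81.07 + 2.87 = −90.06 dBm
SNR = P_sig − N = −89.4 − (−90.06) = 0.66 dB → 0.7 dB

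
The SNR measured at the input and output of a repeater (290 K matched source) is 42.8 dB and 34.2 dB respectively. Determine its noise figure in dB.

NF (dB) = SNR_in(dB) − SNR_out(dB) when the source is at T₀
NF = 42.8 − 34.2 = 8.6 dB

8.6 dB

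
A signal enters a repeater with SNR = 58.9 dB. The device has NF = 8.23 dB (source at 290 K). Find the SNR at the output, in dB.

50.67 dB

By definition F = SNR_in/SNR_out, so in dB: SNR_out = SNR_in − NF
SNR_out = 58.9 − 8.23 = 50.67 dB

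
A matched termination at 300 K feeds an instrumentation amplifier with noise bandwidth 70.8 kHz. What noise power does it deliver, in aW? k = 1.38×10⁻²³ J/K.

293 aW

P_n = kTB = 1.38×10⁻²³ × 300 × 7.08×10⁴ = 2.93×10⁻¹⁶ W = 293 aW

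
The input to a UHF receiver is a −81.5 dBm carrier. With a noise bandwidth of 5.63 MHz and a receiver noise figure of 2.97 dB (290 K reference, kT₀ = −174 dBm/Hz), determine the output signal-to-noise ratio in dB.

Noise floor: N = −174 + 10 log₁₀(B) + NF
10 log₁₀(5.63×10⁶) = 67.51 dB
N = −174 + 67.51 + 2.97 = −103.52 dBm
SNR = P_sig − N = −81.5 − (−103.52) = 22.02 dB → 22.0 dB

22.0 dB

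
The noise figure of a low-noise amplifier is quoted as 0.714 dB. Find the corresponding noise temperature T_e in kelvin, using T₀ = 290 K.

F = 10^(0.714/10) = 1.17869
T_e = (F − 1)·T₀ = (1.17869 − 1) × 290 = 51.8 K

51.8 K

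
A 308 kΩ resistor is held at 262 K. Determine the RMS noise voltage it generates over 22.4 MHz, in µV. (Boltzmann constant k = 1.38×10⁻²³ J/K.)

V_n = √(4kTRB)
4kTRB = 4 × 1.38×10⁻²³ × 262 × 3.08×10⁵ × 2.24×10⁷ = 9.98×10⁻⁸ V²
V_n = √(9.98×10⁻⁸) = 3.16×10⁻⁴ V = 316 µV

316 µV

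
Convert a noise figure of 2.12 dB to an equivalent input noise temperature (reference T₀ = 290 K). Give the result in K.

F = 10^(2.12/10) = 1.6293
T_e = (F − 1)·T₀ = (1.6293 − 1) × 290 = 182 K

182 K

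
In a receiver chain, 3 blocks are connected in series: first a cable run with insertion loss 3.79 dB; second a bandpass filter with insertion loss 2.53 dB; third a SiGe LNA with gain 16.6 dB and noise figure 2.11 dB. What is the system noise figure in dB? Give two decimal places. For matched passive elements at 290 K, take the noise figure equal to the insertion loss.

8.43 dB

Convert to linear (a loss of L dB is a gain of −L dB): F_i = 10^(NF_i/10), G_i = 10^(G_i,dB/10)
  Stage 1: F_1 = 10^(3.79/10) = 2.393, G_1 = 10^(−3.79/10) = 0.4178
  Stage 2: F_2 = 10^(2.53/10) = 1.791, G_2 = 10^(−2.53/10) = 0.5585
  Stage 3: F_3 = 10^(2.11/10) = 1.626, G_3 = 10^(16.6/10) = 45.71
Friis cascade:
  F = 2.393 + (1.791 − 1)/0.4178 + (1.626 − 1)/0.2333 = 6.966
NF = 10 log₁₀(6.966) = 8.43 dB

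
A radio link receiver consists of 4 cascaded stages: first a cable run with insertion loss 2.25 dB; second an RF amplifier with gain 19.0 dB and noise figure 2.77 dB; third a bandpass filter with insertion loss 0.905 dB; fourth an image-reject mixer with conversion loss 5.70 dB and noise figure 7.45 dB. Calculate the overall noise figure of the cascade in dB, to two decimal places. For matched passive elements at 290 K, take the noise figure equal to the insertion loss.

Convert to linear (a loss of L dB is a gain of −L dB): F_i = 10^(NF_i/10), G_i = 10^(G_i,dB/10)
  Stage 1: F_1 = 10^(2.25/10) = 1.679, G_1 = 10^(−2.25/10) = 0.5957
  Stage 2: F_2 = 10^(2.77/10) = 1.892, G_2 = 10^(19.0/10) = 79.43
  Stage 3: F_3 = 10^(0.905/10) = 1.232, G_3 = 10^(−0.905/10) = 0.8119
  Stage 4: F_4 = 10^(7.45/10) = 5.559, G_4 = 10^(−5.70/10) = 0.2692
Friis cascade:
  F = 1.679 + (1.892 − 1)/0.5957 + (1.232 − 1)/47.32 + (5.559 − 1)/38.41 = 3.300
NF = 10 log₁₀(3.300) = 5.19 dB

5.19 dB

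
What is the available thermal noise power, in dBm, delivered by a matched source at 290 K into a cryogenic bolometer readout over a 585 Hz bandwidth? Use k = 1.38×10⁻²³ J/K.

−146.3 dBm

P_n = kTB = 1.38×10⁻²³ × 290 × 5.85×10² = 2.34×10⁻¹⁸ W
In dBm: 10 log₁₀(2.34×10⁻¹⁸ / 10⁻³) = −146.3 dBm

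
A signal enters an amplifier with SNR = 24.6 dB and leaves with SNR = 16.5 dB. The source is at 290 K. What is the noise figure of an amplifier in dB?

NF (dB) = SNR_in(dB) − SNR_out(dB) when the source is at T₀
NF = 24.6 − 16.5 = 8.1 dB

8.1 dB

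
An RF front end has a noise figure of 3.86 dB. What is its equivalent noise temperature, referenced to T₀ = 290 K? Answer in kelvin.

F = 10^(3.86/10) = 2.4322
T_e = (F − 1)·T₀ = (2.4322 − 1) × 290 = 415 K

415 K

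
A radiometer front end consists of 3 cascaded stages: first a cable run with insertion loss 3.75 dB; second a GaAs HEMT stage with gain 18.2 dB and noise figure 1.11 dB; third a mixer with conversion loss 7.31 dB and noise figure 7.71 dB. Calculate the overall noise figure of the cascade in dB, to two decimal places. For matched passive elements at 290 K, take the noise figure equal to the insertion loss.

5.10 dB

Convert to linear (a loss of L dB is a gain of −L dB): F_i = 10^(NF_i/10), G_i = 10^(G_i,dB/10)
  Stage 1: F_1 = 10^(3.75/10) = 2.371, G_1 = 10^(−3.75/10) = 0.4217
  Stage 2: F_2 = 10^(1.11/10) = 1.291, G_2 = 10^(18.2/10) = 66.07
  Stage 3: F_3 = 10^(7.71/10) = 5.902, G_3 = 10^(−7.31/10) = 0.1858
Friis cascade:
  F = 2.371 + (1.291 − 1)/0.4217 + (5.902 − 1)/27.86 = 3.238
NF = 10 log₁₀(3.238) = 5.10 dB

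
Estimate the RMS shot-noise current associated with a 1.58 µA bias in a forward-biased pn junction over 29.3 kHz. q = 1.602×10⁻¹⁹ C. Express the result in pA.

I_n = √(2qI·B)
2qI·B = 2 × 1.602×10⁻¹⁹ × 1.58×10⁻⁶ × 2.93×10⁴ = 1.48×10⁻²⁰ A²
I_n = √(1.48×10⁻²⁰) = 1.22×10⁻¹⁰ A = 122 pA

122 pA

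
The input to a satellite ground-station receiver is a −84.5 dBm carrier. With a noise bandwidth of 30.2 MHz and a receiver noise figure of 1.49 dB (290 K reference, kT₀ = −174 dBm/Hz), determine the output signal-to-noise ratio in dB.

Noise floor: N = −174 + 10 log₁₀(B) + NF
10 log₁₀(3.02×10⁷) = 74.8 dB
N = −174 + 74.8 + 1.49 = −97.71 dBm
SNR = P_sig − N = −84.5 − (−97.71) = 13.21 dB → 13.2 dB

13.2 dB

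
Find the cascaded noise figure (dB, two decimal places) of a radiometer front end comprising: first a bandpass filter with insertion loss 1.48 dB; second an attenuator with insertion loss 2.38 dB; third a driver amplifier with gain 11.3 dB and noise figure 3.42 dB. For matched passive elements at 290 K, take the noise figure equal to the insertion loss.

Convert to linear (a loss of L dB is a gain of −L dB): F_i = 10^(NF_i/10), G_i = 10^(G_i,dB/10)
  Stage 1: F_1 = 10^(1.48/10) = 1.406, G_1 = 10^(−1.48/10) = 0.7112
  Stage 2: F_2 = 10^(2.38/10) = 1.730, G_2 = 10^(−2.38/10) = 0.5781
  Stage 3: F_3 = 10^(3.42/10) = 2.198, G_3 = 10^(11.3/10) = 13.49
Friis cascade:
  F = 1.406 + (1.730 − 1)/0.7112 + (2.198 − 1)/0.4111 = 5.346
NF = 10 log₁₀(5.346) = 7.28 dB

7.28 dB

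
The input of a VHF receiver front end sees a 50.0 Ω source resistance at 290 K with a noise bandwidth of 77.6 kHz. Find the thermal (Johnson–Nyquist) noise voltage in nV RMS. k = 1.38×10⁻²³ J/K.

V_n = √(4kTRB)
4kTRB = 4 × 1.38×10⁻²³ × 290 × 5.00×10¹ × 7.76×10⁴ = 6.21×10⁻¹⁴ V²
V_n = √(6.21×10⁻¹⁴) = 2.49×10⁻⁷ V = 249 nV

249 nV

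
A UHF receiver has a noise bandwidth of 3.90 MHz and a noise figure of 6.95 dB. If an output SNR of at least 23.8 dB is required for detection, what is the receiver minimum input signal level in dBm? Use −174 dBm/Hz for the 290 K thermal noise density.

Sensitivity = −174 + 10 log₁₀(B) + NF + SNR_min
= −174 + 65.91 + 6.95 + 23.8
= −77.34 dBm → −77.3 dBm

−77.3 dBm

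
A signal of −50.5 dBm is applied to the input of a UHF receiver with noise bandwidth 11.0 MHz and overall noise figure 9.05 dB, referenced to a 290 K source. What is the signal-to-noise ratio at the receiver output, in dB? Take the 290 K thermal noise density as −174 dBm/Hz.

44.0 dB

Noise floor: N = −174 + 10 log₁₀(B) + NF
10 log₁₀(1.10×10⁷) = 70.41 dB
N = −174 + 70.41 + 9.05 = −94.54 dBm
SNR = P_sig − N = −50.5 − (−94.54) = 44.04 dB → 44.0 dB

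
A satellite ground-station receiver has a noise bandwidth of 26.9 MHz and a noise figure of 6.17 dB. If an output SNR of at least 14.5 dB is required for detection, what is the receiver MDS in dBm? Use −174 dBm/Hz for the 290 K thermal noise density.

−79.0 dBm

Sensitivity = −174 + 10 log₁₀(B) + NF + SNR_min
= −174 + 74.3 + 6.17 + 14.5
= −79.03 dBm → −79.0 dBm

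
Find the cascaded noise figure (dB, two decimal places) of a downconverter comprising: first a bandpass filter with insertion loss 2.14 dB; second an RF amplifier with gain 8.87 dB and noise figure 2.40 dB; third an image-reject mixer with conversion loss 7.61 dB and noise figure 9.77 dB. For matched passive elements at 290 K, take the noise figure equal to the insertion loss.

6.67 dB

Convert to linear (a loss of L dB is a gain of −L dB): F_i = 10^(NF_i/10), G_i = 10^(G_i,dB/10)
  Stage 1: F_1 = 10^(2.14/10) = 1.637, G_1 = 10^(−2.14/10) = 0.6109
  Stage 2: F_2 = 10^(2.40/10) = 1.738, G_2 = 10^(8.87/10) = 7.709
  Stage 3: F_3 = 10^(9.77/10) = 9.484, G_3 = 10^(−7.61/10) = 0.1734
Friis cascade:
  F = 1.637 + (1.738 − 1)/0.6109 + (9.484 − 1)/4.710 = 4.646
NF = 10 log₁₀(4.646) = 6.67 dB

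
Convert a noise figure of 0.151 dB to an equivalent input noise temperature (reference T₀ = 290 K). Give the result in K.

10.3 K

F = 10^(0.151/10) = 1.03538
T_e = (F − 1)·T₀ = (1.03538 − 1) × 290 = 10.3 K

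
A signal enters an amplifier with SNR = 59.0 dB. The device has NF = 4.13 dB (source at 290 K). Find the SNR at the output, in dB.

54.87 dB

By definition F = SNR_in/SNR_out, so in dB: SNR_out = SNR_in − NF
SNR_out = 59.0 − 4.13 = 54.87 dB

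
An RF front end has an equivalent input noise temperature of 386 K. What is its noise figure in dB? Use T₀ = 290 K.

3.68 dB

F = 1 + T_e/T₀ = 1 + 386/290 = 2.33103
NF = 10 log₁₀(2.33103) = 3.68 dB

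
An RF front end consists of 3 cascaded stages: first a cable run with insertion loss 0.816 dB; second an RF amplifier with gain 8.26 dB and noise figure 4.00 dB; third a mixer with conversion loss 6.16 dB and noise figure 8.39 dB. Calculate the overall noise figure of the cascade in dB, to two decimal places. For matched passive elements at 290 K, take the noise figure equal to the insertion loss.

6.12 dB

Convert to linear (a loss of L dB is a gain of −L dB): F_i = 10^(NF_i/10), G_i = 10^(G_i,dB/10)
  Stage 1: F_1 = 10^(0.816/10) = 1.207, G_1 = 10^(−0.816/10) = 0.8287
  Stage 2: F_2 = 10^(4.00/10) = 2.512, G_2 = 10^(8.26/10) = 6.699
  Stage 3: F_3 = 10^(8.39/10) = 6.902, G_3 = 10^(−6.16/10) = 0.2421
Friis cascade:
  F = 1.207 + (2.512 − 1)/0.8287 + (6.902 − 1)/5.551 = 4.094
NF = 10 log₁₀(4.094) = 6.12 dB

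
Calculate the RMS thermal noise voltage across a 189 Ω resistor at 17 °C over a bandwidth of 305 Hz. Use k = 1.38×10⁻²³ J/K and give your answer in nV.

30.4 nV

T = 17 °C + 273.15 = 290.15 K
V_n = √(4kTRB)
4kTRB = 4 × 1.38×10⁻²³ × 290.15 × 1.89×10² × 3.05×10² = 9.23×10⁻¹⁶ V²
V_n = √(9.23×10⁻¹⁶) = 3.04×10⁻⁸ V = 30.4 nV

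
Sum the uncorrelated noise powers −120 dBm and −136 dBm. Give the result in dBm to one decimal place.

−119.9 dBm

Convert to linear, add, convert back:
P₁ = 1.00×10⁻¹⁵ W, P₂ = 2.51×10⁻¹⁷ W
P_tot = 1.03×10⁻¹⁵ W → 10 log₁₀(P_tot / 10⁻³) = −119.9 dBm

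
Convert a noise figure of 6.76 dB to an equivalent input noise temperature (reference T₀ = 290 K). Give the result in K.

1085 K

F = 10^(6.76/10) = 4.74242
T_e = (F − 1)·T₀ = (4.74242 − 1) × 290 = 1085 K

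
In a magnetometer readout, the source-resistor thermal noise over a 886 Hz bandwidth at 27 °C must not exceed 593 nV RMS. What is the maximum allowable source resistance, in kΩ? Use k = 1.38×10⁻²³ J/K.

T = 27 °C + 273.15 = 300.15 K
Johnson–Nyquist: V_n = √(4kTRB) ⇒ R = V_n² / (4kTB)
4kTB = 4 × 1.38×10⁻²³ × 300.15 × 8.86×10² = 1.47×10⁻¹⁷
R = (5.93×10⁻⁷)² / 1.47×10⁻¹⁷ = 2.40×10⁴ Ω = 24.0 kΩ

24.0 kΩ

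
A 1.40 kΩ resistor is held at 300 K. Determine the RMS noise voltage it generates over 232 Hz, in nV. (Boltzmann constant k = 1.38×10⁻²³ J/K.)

V_n = √(4kTRB)
4kTRB = 4 × 1.38×10⁻²³ × 300 × 1.40×10³ × 2.32×10² = 5.38×10⁻¹⁵ V²
V_n = √(5.38×10⁻¹⁵) = 7.33×10⁻⁸ V = 73.3 nV

73.3 nV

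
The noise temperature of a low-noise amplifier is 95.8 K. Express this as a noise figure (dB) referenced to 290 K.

F = 1 + T_e/T₀ = 1 + 95.8/290 = 1.33034
NF = 10 log₁₀(1.33034) = 1.24 dB

1.24 dB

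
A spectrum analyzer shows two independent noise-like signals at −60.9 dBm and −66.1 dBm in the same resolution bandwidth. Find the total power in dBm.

Convert to linear, add, convert back:
P₁ = 8.13×10⁻¹⁰ W, P₂ = 2.45×10⁻¹⁰ W
P_tot = 1.06×10⁻⁹ W → 10 log₁₀(P_tot / 10⁻³) = −59.8 dBm

−59.8 dBm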